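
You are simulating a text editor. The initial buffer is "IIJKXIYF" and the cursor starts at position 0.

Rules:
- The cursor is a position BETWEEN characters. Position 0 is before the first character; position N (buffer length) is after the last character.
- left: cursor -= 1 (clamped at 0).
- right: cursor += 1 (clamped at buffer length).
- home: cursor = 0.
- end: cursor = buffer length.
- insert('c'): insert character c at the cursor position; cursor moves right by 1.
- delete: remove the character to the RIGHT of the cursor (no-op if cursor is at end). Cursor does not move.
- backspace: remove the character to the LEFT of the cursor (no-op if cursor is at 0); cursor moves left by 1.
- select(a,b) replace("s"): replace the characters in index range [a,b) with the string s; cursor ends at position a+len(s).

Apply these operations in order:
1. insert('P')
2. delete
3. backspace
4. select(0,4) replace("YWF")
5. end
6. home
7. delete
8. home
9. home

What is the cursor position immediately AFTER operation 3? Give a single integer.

Answer: 0

Derivation:
After op 1 (insert('P')): buf='PIIJKXIYF' cursor=1
After op 2 (delete): buf='PIJKXIYF' cursor=1
After op 3 (backspace): buf='IJKXIYF' cursor=0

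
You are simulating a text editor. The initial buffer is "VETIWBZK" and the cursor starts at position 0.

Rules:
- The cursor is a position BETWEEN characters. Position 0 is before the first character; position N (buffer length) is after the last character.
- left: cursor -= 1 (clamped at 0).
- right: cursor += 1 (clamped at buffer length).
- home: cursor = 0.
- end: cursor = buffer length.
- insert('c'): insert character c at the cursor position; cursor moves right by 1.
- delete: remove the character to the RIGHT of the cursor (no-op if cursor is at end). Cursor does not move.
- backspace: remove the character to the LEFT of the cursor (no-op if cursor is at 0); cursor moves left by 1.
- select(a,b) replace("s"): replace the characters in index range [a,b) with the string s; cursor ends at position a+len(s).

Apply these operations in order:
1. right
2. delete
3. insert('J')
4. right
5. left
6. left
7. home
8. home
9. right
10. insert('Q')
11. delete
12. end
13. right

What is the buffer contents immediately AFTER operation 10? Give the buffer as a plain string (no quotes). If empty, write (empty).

After op 1 (right): buf='VETIWBZK' cursor=1
After op 2 (delete): buf='VTIWBZK' cursor=1
After op 3 (insert('J')): buf='VJTIWBZK' cursor=2
After op 4 (right): buf='VJTIWBZK' cursor=3
After op 5 (left): buf='VJTIWBZK' cursor=2
After op 6 (left): buf='VJTIWBZK' cursor=1
After op 7 (home): buf='VJTIWBZK' cursor=0
After op 8 (home): buf='VJTIWBZK' cursor=0
After op 9 (right): buf='VJTIWBZK' cursor=1
After op 10 (insert('Q')): buf='VQJTIWBZK' cursor=2

Answer: VQJTIWBZK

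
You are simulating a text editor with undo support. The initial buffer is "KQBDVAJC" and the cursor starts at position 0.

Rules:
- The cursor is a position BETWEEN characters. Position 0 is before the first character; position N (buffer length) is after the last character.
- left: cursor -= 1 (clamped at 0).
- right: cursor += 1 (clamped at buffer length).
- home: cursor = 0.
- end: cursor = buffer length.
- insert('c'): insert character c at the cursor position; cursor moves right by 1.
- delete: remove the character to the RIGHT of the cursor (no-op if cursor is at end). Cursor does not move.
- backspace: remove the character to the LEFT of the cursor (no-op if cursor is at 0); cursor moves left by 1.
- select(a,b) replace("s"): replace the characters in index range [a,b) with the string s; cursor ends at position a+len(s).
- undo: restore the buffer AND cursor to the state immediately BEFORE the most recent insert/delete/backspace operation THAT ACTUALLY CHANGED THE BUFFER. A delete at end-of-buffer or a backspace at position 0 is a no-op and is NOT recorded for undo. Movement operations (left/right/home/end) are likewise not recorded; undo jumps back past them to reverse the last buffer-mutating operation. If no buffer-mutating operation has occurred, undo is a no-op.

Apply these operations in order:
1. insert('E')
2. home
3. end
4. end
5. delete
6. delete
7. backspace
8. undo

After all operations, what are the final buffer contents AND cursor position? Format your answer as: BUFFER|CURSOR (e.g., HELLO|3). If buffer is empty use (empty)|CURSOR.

After op 1 (insert('E')): buf='EKQBDVAJC' cursor=1
After op 2 (home): buf='EKQBDVAJC' cursor=0
After op 3 (end): buf='EKQBDVAJC' cursor=9
After op 4 (end): buf='EKQBDVAJC' cursor=9
After op 5 (delete): buf='EKQBDVAJC' cursor=9
After op 6 (delete): buf='EKQBDVAJC' cursor=9
After op 7 (backspace): buf='EKQBDVAJ' cursor=8
After op 8 (undo): buf='EKQBDVAJC' cursor=9

Answer: EKQBDVAJC|9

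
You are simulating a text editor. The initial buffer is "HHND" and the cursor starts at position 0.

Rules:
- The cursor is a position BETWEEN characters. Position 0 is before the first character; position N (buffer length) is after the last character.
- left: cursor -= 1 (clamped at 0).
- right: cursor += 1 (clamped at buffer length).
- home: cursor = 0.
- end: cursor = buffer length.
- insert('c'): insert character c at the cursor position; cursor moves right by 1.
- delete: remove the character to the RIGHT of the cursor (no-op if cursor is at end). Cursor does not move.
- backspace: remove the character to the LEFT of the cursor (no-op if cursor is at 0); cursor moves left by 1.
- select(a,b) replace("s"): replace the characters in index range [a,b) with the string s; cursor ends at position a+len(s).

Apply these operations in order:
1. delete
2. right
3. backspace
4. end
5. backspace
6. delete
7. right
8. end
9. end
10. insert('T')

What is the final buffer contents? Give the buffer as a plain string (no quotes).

After op 1 (delete): buf='HND' cursor=0
After op 2 (right): buf='HND' cursor=1
After op 3 (backspace): buf='ND' cursor=0
After op 4 (end): buf='ND' cursor=2
After op 5 (backspace): buf='N' cursor=1
After op 6 (delete): buf='N' cursor=1
After op 7 (right): buf='N' cursor=1
After op 8 (end): buf='N' cursor=1
After op 9 (end): buf='N' cursor=1
After op 10 (insert('T')): buf='NT' cursor=2

Answer: NT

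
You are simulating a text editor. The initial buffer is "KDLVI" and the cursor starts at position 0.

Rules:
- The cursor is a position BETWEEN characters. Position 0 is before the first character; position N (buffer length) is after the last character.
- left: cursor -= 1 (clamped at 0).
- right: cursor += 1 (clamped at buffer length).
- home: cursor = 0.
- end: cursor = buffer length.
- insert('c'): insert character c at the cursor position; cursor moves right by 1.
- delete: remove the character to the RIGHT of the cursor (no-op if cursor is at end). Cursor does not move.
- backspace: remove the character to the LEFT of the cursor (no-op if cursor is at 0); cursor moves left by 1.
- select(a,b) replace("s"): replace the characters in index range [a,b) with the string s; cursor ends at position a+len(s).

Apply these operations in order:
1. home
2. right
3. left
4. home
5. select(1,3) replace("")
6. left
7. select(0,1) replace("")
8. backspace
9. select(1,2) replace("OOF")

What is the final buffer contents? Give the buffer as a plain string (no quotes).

After op 1 (home): buf='KDLVI' cursor=0
After op 2 (right): buf='KDLVI' cursor=1
After op 3 (left): buf='KDLVI' cursor=0
After op 4 (home): buf='KDLVI' cursor=0
After op 5 (select(1,3) replace("")): buf='KVI' cursor=1
After op 6 (left): buf='KVI' cursor=0
After op 7 (select(0,1) replace("")): buf='VI' cursor=0
After op 8 (backspace): buf='VI' cursor=0
After op 9 (select(1,2) replace("OOF")): buf='VOOF' cursor=4

Answer: VOOF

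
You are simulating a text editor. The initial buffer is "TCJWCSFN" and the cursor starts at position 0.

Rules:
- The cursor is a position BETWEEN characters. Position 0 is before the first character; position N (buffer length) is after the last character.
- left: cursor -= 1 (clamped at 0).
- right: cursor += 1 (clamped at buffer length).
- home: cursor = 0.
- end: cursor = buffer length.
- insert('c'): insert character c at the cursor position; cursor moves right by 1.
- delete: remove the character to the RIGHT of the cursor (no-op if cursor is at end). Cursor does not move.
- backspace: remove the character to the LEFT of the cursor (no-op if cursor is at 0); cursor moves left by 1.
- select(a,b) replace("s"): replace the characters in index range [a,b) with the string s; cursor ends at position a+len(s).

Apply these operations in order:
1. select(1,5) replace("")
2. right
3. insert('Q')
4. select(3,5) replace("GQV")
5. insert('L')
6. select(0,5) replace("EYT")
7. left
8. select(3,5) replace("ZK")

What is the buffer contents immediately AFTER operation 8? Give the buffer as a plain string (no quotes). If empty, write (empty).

After op 1 (select(1,5) replace("")): buf='TSFN' cursor=1
After op 2 (right): buf='TSFN' cursor=2
After op 3 (insert('Q')): buf='TSQFN' cursor=3
After op 4 (select(3,5) replace("GQV")): buf='TSQGQV' cursor=6
After op 5 (insert('L')): buf='TSQGQVL' cursor=7
After op 6 (select(0,5) replace("EYT")): buf='EYTVL' cursor=3
After op 7 (left): buf='EYTVL' cursor=2
After op 8 (select(3,5) replace("ZK")): buf='EYTZK' cursor=5

Answer: EYTZK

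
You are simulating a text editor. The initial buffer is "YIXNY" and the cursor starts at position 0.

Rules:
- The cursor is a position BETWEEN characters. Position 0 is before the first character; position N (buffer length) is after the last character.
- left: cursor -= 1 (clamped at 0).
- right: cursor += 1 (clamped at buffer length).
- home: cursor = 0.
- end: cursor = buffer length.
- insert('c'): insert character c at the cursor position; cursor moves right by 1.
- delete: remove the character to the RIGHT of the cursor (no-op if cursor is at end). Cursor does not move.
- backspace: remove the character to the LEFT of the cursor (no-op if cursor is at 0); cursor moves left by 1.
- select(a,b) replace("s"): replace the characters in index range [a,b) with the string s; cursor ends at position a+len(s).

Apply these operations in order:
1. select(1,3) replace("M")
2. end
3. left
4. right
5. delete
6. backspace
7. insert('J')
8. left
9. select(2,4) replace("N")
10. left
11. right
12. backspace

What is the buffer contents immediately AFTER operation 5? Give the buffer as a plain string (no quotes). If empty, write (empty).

Answer: YMNY

Derivation:
After op 1 (select(1,3) replace("M")): buf='YMNY' cursor=2
After op 2 (end): buf='YMNY' cursor=4
After op 3 (left): buf='YMNY' cursor=3
After op 4 (right): buf='YMNY' cursor=4
After op 5 (delete): buf='YMNY' cursor=4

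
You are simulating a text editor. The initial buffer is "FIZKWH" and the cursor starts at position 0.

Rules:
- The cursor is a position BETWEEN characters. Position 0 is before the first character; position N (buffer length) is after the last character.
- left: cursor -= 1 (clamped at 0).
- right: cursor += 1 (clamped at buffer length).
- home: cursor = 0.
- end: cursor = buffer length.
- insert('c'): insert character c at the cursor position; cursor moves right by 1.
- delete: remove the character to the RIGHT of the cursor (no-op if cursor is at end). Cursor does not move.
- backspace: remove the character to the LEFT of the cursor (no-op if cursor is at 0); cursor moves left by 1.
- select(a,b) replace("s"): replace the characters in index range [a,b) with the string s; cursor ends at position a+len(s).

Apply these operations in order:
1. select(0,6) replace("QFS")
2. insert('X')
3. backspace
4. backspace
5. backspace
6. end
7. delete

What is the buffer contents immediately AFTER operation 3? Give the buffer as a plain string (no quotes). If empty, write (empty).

Answer: QFS

Derivation:
After op 1 (select(0,6) replace("QFS")): buf='QFS' cursor=3
After op 2 (insert('X')): buf='QFSX' cursor=4
After op 3 (backspace): buf='QFS' cursor=3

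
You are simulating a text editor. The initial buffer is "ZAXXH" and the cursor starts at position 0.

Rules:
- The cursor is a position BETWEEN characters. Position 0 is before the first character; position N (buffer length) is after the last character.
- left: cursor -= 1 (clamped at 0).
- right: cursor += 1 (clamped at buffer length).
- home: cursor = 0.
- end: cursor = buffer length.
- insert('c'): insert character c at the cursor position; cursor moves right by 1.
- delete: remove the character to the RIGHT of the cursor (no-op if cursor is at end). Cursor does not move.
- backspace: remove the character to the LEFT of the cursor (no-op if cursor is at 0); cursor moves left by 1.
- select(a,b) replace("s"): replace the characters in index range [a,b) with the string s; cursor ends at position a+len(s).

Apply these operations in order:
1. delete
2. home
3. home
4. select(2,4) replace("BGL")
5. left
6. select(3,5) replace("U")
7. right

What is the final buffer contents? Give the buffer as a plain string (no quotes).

After op 1 (delete): buf='AXXH' cursor=0
After op 2 (home): buf='AXXH' cursor=0
After op 3 (home): buf='AXXH' cursor=0
After op 4 (select(2,4) replace("BGL")): buf='AXBGL' cursor=5
After op 5 (left): buf='AXBGL' cursor=4
After op 6 (select(3,5) replace("U")): buf='AXBU' cursor=4
After op 7 (right): buf='AXBU' cursor=4

Answer: AXBU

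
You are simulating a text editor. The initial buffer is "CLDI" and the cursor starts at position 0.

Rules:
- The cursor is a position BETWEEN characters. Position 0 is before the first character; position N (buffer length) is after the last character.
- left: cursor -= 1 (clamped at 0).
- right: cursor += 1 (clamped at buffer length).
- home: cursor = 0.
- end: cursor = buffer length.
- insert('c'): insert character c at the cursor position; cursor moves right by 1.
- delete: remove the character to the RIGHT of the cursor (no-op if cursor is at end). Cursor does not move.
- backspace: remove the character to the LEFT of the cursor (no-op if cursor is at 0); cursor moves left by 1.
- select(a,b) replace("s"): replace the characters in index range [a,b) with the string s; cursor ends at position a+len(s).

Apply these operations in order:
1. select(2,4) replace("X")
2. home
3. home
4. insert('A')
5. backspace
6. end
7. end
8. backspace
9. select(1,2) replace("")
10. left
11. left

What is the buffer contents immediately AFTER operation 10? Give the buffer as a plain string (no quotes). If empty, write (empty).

Answer: C

Derivation:
After op 1 (select(2,4) replace("X")): buf='CLX' cursor=3
After op 2 (home): buf='CLX' cursor=0
After op 3 (home): buf='CLX' cursor=0
After op 4 (insert('A')): buf='ACLX' cursor=1
After op 5 (backspace): buf='CLX' cursor=0
After op 6 (end): buf='CLX' cursor=3
After op 7 (end): buf='CLX' cursor=3
After op 8 (backspace): buf='CL' cursor=2
After op 9 (select(1,2) replace("")): buf='C' cursor=1
After op 10 (left): buf='C' cursor=0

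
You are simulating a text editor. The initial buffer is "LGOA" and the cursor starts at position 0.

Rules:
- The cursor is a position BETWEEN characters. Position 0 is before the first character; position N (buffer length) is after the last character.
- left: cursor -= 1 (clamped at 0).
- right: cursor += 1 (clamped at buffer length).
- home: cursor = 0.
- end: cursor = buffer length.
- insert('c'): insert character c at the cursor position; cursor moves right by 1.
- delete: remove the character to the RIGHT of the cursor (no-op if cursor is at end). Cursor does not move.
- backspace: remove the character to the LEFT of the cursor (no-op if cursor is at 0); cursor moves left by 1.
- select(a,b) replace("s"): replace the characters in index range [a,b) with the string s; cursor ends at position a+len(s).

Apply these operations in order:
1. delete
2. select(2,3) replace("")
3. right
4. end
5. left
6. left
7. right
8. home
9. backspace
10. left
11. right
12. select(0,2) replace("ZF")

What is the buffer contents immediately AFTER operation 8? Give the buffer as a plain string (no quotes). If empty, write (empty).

After op 1 (delete): buf='GOA' cursor=0
After op 2 (select(2,3) replace("")): buf='GO' cursor=2
After op 3 (right): buf='GO' cursor=2
After op 4 (end): buf='GO' cursor=2
After op 5 (left): buf='GO' cursor=1
After op 6 (left): buf='GO' cursor=0
After op 7 (right): buf='GO' cursor=1
After op 8 (home): buf='GO' cursor=0

Answer: GO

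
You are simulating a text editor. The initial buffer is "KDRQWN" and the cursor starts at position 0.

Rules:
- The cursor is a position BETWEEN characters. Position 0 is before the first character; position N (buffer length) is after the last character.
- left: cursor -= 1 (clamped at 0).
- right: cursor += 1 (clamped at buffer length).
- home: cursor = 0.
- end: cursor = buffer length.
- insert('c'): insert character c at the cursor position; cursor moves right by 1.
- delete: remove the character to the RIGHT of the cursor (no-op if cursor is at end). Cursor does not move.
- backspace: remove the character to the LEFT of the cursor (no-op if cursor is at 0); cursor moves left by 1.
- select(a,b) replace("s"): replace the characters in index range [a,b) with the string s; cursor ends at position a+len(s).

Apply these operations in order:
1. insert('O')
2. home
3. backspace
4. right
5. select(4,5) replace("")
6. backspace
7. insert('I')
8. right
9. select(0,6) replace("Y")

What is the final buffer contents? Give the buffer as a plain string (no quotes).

Answer: Y

Derivation:
After op 1 (insert('O')): buf='OKDRQWN' cursor=1
After op 2 (home): buf='OKDRQWN' cursor=0
After op 3 (backspace): buf='OKDRQWN' cursor=0
After op 4 (right): buf='OKDRQWN' cursor=1
After op 5 (select(4,5) replace("")): buf='OKDRWN' cursor=4
After op 6 (backspace): buf='OKDWN' cursor=3
After op 7 (insert('I')): buf='OKDIWN' cursor=4
After op 8 (right): buf='OKDIWN' cursor=5
After op 9 (select(0,6) replace("Y")): buf='Y' cursor=1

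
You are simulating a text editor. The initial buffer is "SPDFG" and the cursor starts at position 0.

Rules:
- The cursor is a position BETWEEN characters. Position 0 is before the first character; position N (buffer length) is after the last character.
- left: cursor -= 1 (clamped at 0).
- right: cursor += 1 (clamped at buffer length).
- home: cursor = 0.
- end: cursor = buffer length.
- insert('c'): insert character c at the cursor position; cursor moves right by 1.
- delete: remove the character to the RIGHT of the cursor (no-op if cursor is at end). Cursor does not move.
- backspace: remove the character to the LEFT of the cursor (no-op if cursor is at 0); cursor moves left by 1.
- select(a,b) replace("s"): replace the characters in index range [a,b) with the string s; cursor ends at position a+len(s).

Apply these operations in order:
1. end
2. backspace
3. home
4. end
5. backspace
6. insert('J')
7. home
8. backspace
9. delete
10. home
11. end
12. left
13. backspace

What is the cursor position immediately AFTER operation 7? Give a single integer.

Answer: 0

Derivation:
After op 1 (end): buf='SPDFG' cursor=5
After op 2 (backspace): buf='SPDF' cursor=4
After op 3 (home): buf='SPDF' cursor=0
After op 4 (end): buf='SPDF' cursor=4
After op 5 (backspace): buf='SPD' cursor=3
After op 6 (insert('J')): buf='SPDJ' cursor=4
After op 7 (home): buf='SPDJ' cursor=0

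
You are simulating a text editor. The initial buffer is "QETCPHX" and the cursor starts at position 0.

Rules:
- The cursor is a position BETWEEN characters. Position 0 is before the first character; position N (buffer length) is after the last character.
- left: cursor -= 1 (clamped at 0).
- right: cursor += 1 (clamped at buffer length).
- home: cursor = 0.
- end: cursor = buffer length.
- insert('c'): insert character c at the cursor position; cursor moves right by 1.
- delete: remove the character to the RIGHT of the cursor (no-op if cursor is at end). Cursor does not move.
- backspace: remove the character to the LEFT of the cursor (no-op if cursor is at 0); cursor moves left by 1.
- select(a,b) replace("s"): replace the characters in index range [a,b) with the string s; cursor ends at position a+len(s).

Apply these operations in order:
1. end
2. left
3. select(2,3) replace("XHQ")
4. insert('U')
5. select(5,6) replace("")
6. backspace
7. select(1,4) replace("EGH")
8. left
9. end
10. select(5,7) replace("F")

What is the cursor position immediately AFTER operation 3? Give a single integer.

Answer: 5

Derivation:
After op 1 (end): buf='QETCPHX' cursor=7
After op 2 (left): buf='QETCPHX' cursor=6
After op 3 (select(2,3) replace("XHQ")): buf='QEXHQCPHX' cursor=5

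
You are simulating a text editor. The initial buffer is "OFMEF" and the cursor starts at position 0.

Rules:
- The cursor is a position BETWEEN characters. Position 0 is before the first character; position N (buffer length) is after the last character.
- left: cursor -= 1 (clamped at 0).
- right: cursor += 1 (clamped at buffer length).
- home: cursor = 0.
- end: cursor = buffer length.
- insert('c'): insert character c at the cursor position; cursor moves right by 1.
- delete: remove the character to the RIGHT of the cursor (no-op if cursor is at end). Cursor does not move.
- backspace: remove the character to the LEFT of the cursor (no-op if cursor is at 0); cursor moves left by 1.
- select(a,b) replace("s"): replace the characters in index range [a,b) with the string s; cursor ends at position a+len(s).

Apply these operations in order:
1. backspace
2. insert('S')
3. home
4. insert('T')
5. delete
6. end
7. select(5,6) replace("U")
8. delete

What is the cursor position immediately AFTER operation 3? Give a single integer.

Answer: 0

Derivation:
After op 1 (backspace): buf='OFMEF' cursor=0
After op 2 (insert('S')): buf='SOFMEF' cursor=1
After op 3 (home): buf='SOFMEF' cursor=0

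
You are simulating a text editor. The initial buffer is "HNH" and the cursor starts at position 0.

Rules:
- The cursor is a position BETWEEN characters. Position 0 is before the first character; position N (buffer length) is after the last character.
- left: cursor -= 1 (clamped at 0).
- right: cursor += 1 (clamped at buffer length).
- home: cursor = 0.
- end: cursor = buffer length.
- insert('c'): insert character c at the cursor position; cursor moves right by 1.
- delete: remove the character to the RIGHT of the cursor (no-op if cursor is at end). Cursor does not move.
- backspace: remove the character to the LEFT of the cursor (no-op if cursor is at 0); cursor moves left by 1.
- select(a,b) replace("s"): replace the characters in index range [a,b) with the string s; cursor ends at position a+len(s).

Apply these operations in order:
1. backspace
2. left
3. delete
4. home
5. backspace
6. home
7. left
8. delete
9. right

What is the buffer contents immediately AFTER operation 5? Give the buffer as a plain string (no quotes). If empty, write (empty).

After op 1 (backspace): buf='HNH' cursor=0
After op 2 (left): buf='HNH' cursor=0
After op 3 (delete): buf='NH' cursor=0
After op 4 (home): buf='NH' cursor=0
After op 5 (backspace): buf='NH' cursor=0

Answer: NH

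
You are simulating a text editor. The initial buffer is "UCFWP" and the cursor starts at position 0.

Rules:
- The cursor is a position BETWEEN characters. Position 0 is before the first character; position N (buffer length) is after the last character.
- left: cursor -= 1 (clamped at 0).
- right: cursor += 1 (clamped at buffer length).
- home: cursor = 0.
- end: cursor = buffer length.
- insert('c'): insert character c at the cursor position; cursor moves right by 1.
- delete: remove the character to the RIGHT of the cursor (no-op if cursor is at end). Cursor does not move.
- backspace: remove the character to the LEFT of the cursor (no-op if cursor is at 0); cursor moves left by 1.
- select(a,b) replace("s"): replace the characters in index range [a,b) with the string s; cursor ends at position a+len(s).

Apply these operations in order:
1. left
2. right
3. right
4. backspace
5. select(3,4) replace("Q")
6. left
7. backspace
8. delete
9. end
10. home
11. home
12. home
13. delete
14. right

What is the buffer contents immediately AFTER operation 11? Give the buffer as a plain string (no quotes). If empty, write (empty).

Answer: UF

Derivation:
After op 1 (left): buf='UCFWP' cursor=0
After op 2 (right): buf='UCFWP' cursor=1
After op 3 (right): buf='UCFWP' cursor=2
After op 4 (backspace): buf='UFWP' cursor=1
After op 5 (select(3,4) replace("Q")): buf='UFWQ' cursor=4
After op 6 (left): buf='UFWQ' cursor=3
After op 7 (backspace): buf='UFQ' cursor=2
After op 8 (delete): buf='UF' cursor=2
After op 9 (end): buf='UF' cursor=2
After op 10 (home): buf='UF' cursor=0
After op 11 (home): buf='UF' cursor=0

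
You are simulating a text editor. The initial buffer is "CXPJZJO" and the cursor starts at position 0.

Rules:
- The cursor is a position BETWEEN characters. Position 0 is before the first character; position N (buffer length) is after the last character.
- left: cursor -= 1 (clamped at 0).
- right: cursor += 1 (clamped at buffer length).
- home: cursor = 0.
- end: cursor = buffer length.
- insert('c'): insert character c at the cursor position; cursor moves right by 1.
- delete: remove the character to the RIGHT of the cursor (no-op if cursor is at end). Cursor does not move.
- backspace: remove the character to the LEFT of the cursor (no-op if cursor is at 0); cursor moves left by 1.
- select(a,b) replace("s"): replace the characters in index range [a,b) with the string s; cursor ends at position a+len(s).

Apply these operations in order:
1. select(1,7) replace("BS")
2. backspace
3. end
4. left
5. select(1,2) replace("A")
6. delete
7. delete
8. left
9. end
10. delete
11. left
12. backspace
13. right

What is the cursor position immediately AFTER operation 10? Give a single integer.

After op 1 (select(1,7) replace("BS")): buf='CBS' cursor=3
After op 2 (backspace): buf='CB' cursor=2
After op 3 (end): buf='CB' cursor=2
After op 4 (left): buf='CB' cursor=1
After op 5 (select(1,2) replace("A")): buf='CA' cursor=2
After op 6 (delete): buf='CA' cursor=2
After op 7 (delete): buf='CA' cursor=2
After op 8 (left): buf='CA' cursor=1
After op 9 (end): buf='CA' cursor=2
After op 10 (delete): buf='CA' cursor=2

Answer: 2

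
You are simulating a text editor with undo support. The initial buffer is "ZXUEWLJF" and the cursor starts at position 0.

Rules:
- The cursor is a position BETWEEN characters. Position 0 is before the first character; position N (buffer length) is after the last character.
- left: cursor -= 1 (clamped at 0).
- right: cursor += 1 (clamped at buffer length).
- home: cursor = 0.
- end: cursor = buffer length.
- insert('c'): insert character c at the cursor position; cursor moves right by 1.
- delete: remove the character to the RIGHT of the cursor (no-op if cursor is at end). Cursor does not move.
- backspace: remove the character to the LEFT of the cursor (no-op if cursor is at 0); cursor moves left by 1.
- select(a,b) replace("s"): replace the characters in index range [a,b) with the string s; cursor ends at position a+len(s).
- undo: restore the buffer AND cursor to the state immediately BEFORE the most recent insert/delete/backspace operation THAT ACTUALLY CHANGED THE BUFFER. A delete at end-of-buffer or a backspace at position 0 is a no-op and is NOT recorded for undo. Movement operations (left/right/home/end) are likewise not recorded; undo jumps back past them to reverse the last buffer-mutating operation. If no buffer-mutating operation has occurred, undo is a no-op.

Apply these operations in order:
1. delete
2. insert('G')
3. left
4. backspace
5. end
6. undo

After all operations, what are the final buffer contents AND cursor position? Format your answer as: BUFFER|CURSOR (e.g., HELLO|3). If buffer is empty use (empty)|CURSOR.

After op 1 (delete): buf='XUEWLJF' cursor=0
After op 2 (insert('G')): buf='GXUEWLJF' cursor=1
After op 3 (left): buf='GXUEWLJF' cursor=0
After op 4 (backspace): buf='GXUEWLJF' cursor=0
After op 5 (end): buf='GXUEWLJF' cursor=8
After op 6 (undo): buf='XUEWLJF' cursor=0

Answer: XUEWLJF|0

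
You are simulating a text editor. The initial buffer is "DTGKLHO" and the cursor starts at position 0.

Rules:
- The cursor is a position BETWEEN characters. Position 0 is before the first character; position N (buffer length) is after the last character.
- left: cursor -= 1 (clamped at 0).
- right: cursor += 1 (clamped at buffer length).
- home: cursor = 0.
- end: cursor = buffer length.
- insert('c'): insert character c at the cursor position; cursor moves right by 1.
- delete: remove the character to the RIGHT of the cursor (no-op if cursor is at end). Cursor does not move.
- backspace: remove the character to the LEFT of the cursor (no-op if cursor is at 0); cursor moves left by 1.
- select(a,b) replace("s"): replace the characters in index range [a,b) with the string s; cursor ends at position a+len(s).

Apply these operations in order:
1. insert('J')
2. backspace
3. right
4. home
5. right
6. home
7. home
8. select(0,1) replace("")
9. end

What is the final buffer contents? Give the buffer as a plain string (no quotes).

Answer: TGKLHO

Derivation:
After op 1 (insert('J')): buf='JDTGKLHO' cursor=1
After op 2 (backspace): buf='DTGKLHO' cursor=0
After op 3 (right): buf='DTGKLHO' cursor=1
After op 4 (home): buf='DTGKLHO' cursor=0
After op 5 (right): buf='DTGKLHO' cursor=1
After op 6 (home): buf='DTGKLHO' cursor=0
After op 7 (home): buf='DTGKLHO' cursor=0
After op 8 (select(0,1) replace("")): buf='TGKLHO' cursor=0
After op 9 (end): buf='TGKLHO' cursor=6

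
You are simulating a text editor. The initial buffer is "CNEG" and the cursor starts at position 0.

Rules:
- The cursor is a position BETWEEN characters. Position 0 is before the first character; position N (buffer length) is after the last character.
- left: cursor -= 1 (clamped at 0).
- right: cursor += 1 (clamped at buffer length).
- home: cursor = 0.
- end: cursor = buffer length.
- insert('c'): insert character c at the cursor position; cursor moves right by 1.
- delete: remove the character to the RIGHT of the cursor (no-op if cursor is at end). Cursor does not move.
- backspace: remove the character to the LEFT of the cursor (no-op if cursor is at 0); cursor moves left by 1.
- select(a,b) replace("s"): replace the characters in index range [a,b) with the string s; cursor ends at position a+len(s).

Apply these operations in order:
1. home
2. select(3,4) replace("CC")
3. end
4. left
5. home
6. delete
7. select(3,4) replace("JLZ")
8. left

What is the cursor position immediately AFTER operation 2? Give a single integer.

Answer: 5

Derivation:
After op 1 (home): buf='CNEG' cursor=0
After op 2 (select(3,4) replace("CC")): buf='CNECC' cursor=5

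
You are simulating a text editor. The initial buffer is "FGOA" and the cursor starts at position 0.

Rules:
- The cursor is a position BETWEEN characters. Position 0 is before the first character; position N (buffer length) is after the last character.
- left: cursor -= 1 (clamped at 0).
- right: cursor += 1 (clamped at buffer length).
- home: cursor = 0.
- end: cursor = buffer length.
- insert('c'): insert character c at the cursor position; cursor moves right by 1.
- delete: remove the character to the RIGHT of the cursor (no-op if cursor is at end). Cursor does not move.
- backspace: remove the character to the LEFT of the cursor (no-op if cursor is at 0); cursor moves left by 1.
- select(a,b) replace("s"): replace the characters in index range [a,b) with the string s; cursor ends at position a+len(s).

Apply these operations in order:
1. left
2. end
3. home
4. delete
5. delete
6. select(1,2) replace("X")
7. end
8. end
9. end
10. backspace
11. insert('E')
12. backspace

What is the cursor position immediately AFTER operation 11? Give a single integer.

Answer: 2

Derivation:
After op 1 (left): buf='FGOA' cursor=0
After op 2 (end): buf='FGOA' cursor=4
After op 3 (home): buf='FGOA' cursor=0
After op 4 (delete): buf='GOA' cursor=0
After op 5 (delete): buf='OA' cursor=0
After op 6 (select(1,2) replace("X")): buf='OX' cursor=2
After op 7 (end): buf='OX' cursor=2
After op 8 (end): buf='OX' cursor=2
After op 9 (end): buf='OX' cursor=2
After op 10 (backspace): buf='O' cursor=1
After op 11 (insert('E')): buf='OE' cursor=2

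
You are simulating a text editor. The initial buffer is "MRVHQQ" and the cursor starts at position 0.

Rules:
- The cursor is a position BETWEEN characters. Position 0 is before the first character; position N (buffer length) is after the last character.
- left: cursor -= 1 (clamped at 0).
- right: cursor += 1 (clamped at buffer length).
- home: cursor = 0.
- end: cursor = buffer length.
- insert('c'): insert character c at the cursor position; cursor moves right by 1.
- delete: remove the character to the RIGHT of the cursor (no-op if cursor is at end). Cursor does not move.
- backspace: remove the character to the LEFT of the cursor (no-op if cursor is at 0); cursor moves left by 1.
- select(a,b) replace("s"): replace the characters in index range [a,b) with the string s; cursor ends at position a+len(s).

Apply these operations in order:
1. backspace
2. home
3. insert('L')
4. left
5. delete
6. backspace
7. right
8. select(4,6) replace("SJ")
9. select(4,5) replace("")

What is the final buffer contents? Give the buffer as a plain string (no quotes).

Answer: MRVHJ

Derivation:
After op 1 (backspace): buf='MRVHQQ' cursor=0
After op 2 (home): buf='MRVHQQ' cursor=0
After op 3 (insert('L')): buf='LMRVHQQ' cursor=1
After op 4 (left): buf='LMRVHQQ' cursor=0
After op 5 (delete): buf='MRVHQQ' cursor=0
After op 6 (backspace): buf='MRVHQQ' cursor=0
After op 7 (right): buf='MRVHQQ' cursor=1
After op 8 (select(4,6) replace("SJ")): buf='MRVHSJ' cursor=6
After op 9 (select(4,5) replace("")): buf='MRVHJ' cursor=4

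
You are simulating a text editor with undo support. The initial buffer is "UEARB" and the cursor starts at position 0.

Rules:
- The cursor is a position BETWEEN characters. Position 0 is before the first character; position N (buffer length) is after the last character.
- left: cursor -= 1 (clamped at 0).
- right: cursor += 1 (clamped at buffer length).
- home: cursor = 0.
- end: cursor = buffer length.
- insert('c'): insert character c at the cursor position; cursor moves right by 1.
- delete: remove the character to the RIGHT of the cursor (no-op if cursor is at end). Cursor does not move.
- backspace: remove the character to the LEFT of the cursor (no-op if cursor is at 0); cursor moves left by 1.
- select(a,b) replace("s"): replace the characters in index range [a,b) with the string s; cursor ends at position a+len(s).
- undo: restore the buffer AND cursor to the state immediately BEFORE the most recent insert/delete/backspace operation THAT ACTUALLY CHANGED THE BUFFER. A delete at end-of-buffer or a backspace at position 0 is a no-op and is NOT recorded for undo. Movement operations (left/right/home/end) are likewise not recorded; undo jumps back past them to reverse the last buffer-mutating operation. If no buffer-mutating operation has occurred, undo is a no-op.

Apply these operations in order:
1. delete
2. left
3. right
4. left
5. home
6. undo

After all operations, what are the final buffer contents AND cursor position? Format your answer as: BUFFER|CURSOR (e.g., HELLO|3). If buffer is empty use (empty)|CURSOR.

After op 1 (delete): buf='EARB' cursor=0
After op 2 (left): buf='EARB' cursor=0
After op 3 (right): buf='EARB' cursor=1
After op 4 (left): buf='EARB' cursor=0
After op 5 (home): buf='EARB' cursor=0
After op 6 (undo): buf='UEARB' cursor=0

Answer: UEARB|0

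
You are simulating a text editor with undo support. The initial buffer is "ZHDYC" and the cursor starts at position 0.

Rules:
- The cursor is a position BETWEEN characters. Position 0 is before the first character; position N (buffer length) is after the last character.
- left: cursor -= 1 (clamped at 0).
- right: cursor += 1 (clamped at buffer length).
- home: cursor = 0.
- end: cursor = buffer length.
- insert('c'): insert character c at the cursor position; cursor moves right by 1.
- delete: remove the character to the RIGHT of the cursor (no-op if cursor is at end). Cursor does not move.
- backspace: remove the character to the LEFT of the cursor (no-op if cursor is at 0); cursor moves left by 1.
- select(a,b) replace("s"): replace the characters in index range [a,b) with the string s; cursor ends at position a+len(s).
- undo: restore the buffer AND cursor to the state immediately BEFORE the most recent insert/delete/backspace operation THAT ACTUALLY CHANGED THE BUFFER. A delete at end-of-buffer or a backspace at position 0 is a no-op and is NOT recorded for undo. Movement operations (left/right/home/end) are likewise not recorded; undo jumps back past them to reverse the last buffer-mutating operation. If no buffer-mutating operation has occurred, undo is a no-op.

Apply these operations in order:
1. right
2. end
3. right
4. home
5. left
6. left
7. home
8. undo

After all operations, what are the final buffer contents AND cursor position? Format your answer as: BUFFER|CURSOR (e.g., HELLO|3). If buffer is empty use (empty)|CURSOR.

Answer: ZHDYC|0

Derivation:
After op 1 (right): buf='ZHDYC' cursor=1
After op 2 (end): buf='ZHDYC' cursor=5
After op 3 (right): buf='ZHDYC' cursor=5
After op 4 (home): buf='ZHDYC' cursor=0
After op 5 (left): buf='ZHDYC' cursor=0
After op 6 (left): buf='ZHDYC' cursor=0
After op 7 (home): buf='ZHDYC' cursor=0
After op 8 (undo): buf='ZHDYC' cursor=0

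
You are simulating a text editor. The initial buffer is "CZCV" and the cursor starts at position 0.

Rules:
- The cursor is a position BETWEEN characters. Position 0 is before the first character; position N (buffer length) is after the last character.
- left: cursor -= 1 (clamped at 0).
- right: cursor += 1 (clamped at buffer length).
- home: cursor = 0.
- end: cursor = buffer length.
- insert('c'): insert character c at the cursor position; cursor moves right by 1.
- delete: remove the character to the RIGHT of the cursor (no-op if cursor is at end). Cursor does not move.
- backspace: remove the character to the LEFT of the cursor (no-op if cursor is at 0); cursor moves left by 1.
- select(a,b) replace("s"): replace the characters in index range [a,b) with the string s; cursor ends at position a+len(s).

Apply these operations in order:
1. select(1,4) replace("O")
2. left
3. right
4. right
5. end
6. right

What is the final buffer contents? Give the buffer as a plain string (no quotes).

Answer: CO

Derivation:
After op 1 (select(1,4) replace("O")): buf='CO' cursor=2
After op 2 (left): buf='CO' cursor=1
After op 3 (right): buf='CO' cursor=2
After op 4 (right): buf='CO' cursor=2
After op 5 (end): buf='CO' cursor=2
After op 6 (right): buf='CO' cursor=2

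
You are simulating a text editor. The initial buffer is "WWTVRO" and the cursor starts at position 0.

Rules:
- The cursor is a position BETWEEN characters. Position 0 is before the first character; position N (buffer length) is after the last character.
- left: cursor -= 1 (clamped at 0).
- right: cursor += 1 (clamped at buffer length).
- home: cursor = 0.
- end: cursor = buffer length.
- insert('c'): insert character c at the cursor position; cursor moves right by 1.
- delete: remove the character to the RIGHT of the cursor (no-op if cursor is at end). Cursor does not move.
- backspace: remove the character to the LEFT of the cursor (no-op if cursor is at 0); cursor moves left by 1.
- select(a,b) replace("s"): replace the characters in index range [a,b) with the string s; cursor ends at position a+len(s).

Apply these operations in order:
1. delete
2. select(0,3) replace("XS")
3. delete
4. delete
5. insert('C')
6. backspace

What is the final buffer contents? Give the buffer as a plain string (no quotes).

Answer: XS

Derivation:
After op 1 (delete): buf='WTVRO' cursor=0
After op 2 (select(0,3) replace("XS")): buf='XSRO' cursor=2
After op 3 (delete): buf='XSO' cursor=2
After op 4 (delete): buf='XS' cursor=2
After op 5 (insert('C')): buf='XSC' cursor=3
After op 6 (backspace): buf='XS' cursor=2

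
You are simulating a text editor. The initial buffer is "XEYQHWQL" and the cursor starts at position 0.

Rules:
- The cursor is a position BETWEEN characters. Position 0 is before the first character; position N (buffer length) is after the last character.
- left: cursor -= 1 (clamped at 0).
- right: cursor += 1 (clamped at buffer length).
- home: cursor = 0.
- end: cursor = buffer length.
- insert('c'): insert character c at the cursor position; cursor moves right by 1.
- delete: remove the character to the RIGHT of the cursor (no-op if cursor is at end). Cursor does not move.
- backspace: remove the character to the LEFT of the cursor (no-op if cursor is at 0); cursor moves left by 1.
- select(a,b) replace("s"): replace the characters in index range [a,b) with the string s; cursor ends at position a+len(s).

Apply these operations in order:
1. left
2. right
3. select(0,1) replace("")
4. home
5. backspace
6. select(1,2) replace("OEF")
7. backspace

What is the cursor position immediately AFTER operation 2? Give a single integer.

After op 1 (left): buf='XEYQHWQL' cursor=0
After op 2 (right): buf='XEYQHWQL' cursor=1

Answer: 1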